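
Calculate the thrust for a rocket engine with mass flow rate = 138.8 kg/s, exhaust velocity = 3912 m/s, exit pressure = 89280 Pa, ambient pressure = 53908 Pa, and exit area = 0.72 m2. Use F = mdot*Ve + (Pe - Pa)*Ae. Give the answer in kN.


F = 138.8 * 3912 + (89280 - 53908) * 0.72 = 568453.0 N = 568.5 kN

568.5 kN


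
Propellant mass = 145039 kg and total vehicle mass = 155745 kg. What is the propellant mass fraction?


PMF = 145039 / 155745 = 0.931

0.931


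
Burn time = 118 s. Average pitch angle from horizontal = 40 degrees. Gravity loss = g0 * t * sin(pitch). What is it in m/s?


GL = 9.81 * 118 * sin(40 deg) = 744 m/s

744 m/s


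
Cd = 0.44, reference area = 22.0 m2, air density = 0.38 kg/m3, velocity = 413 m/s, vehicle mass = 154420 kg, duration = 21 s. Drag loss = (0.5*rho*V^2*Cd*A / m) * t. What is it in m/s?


D = 0.5 * 0.38 * 413^2 * 0.44 * 22.0 = 313710.5 N
a = 313710.5 / 154420 = 2.0315 m/s2
dV = 2.0315 * 21 = 42.7 m/s

42.7 m/s


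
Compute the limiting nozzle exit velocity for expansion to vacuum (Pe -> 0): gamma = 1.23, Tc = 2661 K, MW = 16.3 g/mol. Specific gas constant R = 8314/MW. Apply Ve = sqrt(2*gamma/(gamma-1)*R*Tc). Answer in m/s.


R = 8314 / 16.3 = 510.06 J/(kg.K)
Ve = sqrt(2 * 1.23 / (1.23 - 1) * 510.06 * 2661) = 3810 m/s

3810 m/s


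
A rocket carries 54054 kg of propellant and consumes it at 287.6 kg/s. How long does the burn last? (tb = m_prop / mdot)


tb = 54054 / 287.6 = 187.9 s

187.9 s


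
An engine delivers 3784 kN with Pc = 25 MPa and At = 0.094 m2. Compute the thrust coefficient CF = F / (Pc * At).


CF = 3784000 / (25e6 * 0.094) = 1.61

1.61


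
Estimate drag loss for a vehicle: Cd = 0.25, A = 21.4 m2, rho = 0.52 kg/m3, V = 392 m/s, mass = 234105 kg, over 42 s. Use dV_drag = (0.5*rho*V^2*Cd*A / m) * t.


D = 0.5 * 0.52 * 392^2 * 0.25 * 21.4 = 213746.62 N
a = 213746.62 / 234105 = 0.913 m/s2
dV = 0.913 * 42 = 38.3 m/s

38.3 m/s


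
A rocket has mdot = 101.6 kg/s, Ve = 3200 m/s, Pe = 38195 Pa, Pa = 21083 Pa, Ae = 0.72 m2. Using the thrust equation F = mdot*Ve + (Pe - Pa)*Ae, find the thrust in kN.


F = 101.6 * 3200 + (38195 - 21083) * 0.72 = 337441.0 N = 337.4 kN

337.4 kN


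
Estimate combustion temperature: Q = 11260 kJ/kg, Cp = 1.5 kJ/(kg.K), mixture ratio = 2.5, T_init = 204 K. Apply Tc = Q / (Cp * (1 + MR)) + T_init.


Tc = 11260 / (1.5 * (1 + 2.5)) + 204 = 2349 K

2349 K


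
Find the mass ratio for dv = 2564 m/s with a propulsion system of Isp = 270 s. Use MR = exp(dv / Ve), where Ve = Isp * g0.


Ve = 270 * 9.81 = 2648.7 m/s
MR = exp(2564 / 2648.7) = 2.633

2.633


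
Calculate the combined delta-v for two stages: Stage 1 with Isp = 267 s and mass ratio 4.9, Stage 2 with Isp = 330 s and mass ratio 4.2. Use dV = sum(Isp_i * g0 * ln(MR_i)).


dV1 = 267 * 9.81 * ln(4.9) = 4162.6 m/s
dV2 = 330 * 9.81 * ln(4.2) = 4645.8 m/s
Total dV = 4162.6 + 4645.8 = 8808.4 m/s ~ 8808 m/s

8808 m/s


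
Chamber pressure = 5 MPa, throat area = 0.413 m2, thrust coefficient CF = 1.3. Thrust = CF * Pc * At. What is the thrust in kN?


F = 1.3 * 5e6 * 0.413 = 2.6845e+06 N = 2684.5 kN

2684.5 kN


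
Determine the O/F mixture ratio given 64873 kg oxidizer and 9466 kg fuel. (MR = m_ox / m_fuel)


MR = 64873 / 9466 = 6.85

6.85


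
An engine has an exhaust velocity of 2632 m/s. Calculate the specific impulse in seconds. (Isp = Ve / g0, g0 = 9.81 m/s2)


Isp = Ve / g0 = 2632 / 9.81 = 268.3 s

268.3 s


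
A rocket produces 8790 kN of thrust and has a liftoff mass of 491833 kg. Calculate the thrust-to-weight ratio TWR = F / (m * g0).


TWR = 8790000 / (491833 * 9.81) = 1.82

1.82


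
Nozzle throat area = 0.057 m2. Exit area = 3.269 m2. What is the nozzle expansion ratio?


AR = 3.269 / 0.057 = 57.4

57.4


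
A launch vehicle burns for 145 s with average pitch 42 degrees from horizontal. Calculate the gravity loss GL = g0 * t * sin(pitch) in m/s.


GL = 9.81 * 145 * sin(42 deg) = 952 m/s

952 m/s


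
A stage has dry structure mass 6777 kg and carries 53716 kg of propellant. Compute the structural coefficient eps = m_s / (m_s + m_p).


eps = 6777 / (6777 + 53716) = 0.112

0.112


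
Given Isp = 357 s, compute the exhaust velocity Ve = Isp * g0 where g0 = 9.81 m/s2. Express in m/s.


Ve = Isp * g0 = 357 * 9.81 = 3502.2 m/s

3502.2 m/s


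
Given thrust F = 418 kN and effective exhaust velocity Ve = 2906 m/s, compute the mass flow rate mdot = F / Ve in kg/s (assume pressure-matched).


mdot = F / Ve = 418000 / 2906 = 143.8 kg/s

143.8 kg/s


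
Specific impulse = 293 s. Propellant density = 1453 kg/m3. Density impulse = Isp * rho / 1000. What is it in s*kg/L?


rho*Isp = 293 * 1453 / 1000 = 426 s*kg/L

426 s*kg/L


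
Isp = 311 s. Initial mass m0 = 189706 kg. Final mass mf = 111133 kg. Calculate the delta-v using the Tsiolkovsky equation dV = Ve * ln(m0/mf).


Ve = 311 * 9.81 = 3050.91 m/s
dV = 3050.91 * ln(189706/111133) = 1631 m/s

1631 m/s


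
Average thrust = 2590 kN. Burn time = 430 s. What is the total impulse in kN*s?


It = 2590 * 430 = 1113700 kN*s

1113700 kN*s


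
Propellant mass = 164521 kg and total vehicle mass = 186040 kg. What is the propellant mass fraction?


PMF = 164521 / 186040 = 0.884

0.884


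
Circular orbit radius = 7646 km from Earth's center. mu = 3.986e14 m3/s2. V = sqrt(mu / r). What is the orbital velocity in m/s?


V = sqrt(3.986e14 / 7646000) = 7220 m/s

7220 m/s


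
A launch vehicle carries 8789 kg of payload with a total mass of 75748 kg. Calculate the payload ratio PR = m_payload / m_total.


PR = 8789 / 75748 = 0.116

0.116


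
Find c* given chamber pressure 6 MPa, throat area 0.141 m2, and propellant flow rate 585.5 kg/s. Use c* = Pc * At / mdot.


c* = 6e6 * 0.141 / 585.5 = 1445 m/s

1445 m/s


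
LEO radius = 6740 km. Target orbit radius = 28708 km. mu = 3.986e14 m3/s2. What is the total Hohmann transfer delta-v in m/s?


V1 = sqrt(mu/r1) = 7690.22 m/s
dV1 = V1*(sqrt(2*r2/(r1+r2)) - 1) = 2097.0 m/s
V2 = sqrt(mu/r2) = 3726.21 m/s
dV2 = V2*(1 - sqrt(2*r1/(r1+r2))) = 1428.39 m/s
Total dV = 3525 m/s

3525 m/s


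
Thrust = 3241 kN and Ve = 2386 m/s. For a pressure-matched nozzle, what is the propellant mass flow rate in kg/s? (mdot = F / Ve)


mdot = F / Ve = 3241000 / 2386 = 1358.3 kg/s

1358.3 kg/s


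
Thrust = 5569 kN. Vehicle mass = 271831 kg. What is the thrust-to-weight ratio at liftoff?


TWR = 5569000 / (271831 * 9.81) = 2.09

2.09


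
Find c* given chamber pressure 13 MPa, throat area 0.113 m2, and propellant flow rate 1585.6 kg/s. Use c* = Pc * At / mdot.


c* = 13e6 * 0.113 / 1585.6 = 926 m/s

926 m/s


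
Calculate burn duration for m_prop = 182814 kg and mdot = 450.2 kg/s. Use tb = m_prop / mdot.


tb = 182814 / 450.2 = 406.1 s

406.1 s


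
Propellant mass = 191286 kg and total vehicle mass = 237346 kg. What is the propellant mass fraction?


PMF = 191286 / 237346 = 0.806

0.806


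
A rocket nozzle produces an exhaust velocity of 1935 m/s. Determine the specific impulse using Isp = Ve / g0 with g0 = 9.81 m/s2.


Isp = Ve / g0 = 1935 / 9.81 = 197.2 s

197.2 s


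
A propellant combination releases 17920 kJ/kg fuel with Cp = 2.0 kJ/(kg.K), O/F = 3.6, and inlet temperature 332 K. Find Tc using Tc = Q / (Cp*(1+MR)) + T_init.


Tc = 17920 / (2.0 * (1 + 3.6)) + 332 = 2280 K

2280 K


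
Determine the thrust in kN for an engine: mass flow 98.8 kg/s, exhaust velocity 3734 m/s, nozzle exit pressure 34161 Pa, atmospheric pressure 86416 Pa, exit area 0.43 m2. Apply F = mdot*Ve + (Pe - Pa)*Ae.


F = 98.8 * 3734 + (34161 - 86416) * 0.43 = 346450.0 N = 346.4 kN

346.4 kN


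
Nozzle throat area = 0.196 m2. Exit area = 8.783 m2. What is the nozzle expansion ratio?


AR = 8.783 / 0.196 = 44.8

44.8


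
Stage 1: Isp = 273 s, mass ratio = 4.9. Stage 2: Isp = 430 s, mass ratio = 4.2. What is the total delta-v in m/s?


dV1 = 273 * 9.81 * ln(4.9) = 4256.2 m/s
dV2 = 430 * 9.81 * ln(4.2) = 6053.6 m/s
Total dV = 4256.2 + 6053.6 = 10309.8 m/s ~ 10310 m/s

10310 m/s


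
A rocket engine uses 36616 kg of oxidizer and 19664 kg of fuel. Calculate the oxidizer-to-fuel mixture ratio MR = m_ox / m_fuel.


MR = 36616 / 19664 = 1.86

1.86


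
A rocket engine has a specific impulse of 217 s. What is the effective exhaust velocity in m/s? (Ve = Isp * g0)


Ve = Isp * g0 = 217 * 9.81 = 2128.8 m/s

2128.8 m/s


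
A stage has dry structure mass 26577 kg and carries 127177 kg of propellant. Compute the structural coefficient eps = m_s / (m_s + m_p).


eps = 26577 / (26577 + 127177) = 0.1729

0.1729


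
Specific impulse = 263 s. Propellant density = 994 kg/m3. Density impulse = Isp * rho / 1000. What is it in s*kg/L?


rho*Isp = 263 * 994 / 1000 = 261 s*kg/L

261 s*kg/L


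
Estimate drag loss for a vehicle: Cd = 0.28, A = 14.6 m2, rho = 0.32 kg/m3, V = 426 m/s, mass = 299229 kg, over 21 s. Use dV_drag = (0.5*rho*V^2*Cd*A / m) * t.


D = 0.5 * 0.32 * 426^2 * 0.28 * 14.6 = 118699.82 N
a = 118699.82 / 299229 = 0.3967 m/s2
dV = 0.3967 * 21 = 8.3 m/s

8.3 m/s


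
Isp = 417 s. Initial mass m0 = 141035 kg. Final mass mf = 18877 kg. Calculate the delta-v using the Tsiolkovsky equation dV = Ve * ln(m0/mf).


Ve = 417 * 9.81 = 4090.77 m/s
dV = 4090.77 * ln(141035/18877) = 8227 m/s

8227 m/s


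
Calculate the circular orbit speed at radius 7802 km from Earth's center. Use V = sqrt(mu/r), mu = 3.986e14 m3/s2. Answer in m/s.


V = sqrt(3.986e14 / 7802000) = 7148 m/s

7148 m/s


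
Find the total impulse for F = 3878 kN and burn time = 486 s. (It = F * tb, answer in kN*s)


It = 3878 * 486 = 1884708 kN*s

1884708 kN*s


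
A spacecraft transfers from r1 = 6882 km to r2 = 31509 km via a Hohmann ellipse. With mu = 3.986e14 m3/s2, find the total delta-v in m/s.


V1 = sqrt(mu/r1) = 7610.47 m/s
dV1 = V1*(sqrt(2*r2/(r1+r2)) - 1) = 2140.08 m/s
V2 = sqrt(mu/r2) = 3556.73 m/s
dV2 = V2*(1 - sqrt(2*r1/(r1+r2))) = 1427.08 m/s
Total dV = 3567 m/s

3567 m/s


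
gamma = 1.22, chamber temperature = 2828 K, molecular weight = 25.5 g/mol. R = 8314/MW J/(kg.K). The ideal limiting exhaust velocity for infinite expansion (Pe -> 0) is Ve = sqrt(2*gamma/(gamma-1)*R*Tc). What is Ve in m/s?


R = 8314 / 25.5 = 326.04 J/(kg.K)
Ve = sqrt(2 * 1.22 / (1.22 - 1) * 326.04 * 2828) = 3198 m/s

3198 m/s


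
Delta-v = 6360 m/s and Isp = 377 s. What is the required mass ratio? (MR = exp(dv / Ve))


Ve = 377 * 9.81 = 3698.37 m/s
MR = exp(6360 / 3698.37) = 5.583

5.583


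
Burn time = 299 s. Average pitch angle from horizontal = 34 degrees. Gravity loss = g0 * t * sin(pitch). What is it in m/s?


GL = 9.81 * 299 * sin(34 deg) = 1640 m/s

1640 m/s


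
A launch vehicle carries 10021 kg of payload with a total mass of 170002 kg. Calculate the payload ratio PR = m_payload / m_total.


PR = 10021 / 170002 = 0.0589

0.0589


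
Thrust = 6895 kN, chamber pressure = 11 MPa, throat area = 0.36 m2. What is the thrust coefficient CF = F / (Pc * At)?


CF = 6895000 / (11e6 * 0.36) = 1.74

1.74


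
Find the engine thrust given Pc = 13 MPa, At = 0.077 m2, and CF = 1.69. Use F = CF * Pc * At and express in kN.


F = 1.69 * 13e6 * 0.077 = 1.6917e+06 N = 1691.7 kN

1691.7 kN


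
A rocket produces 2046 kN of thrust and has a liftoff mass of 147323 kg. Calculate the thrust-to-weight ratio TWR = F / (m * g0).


TWR = 2046000 / (147323 * 9.81) = 1.42

1.42


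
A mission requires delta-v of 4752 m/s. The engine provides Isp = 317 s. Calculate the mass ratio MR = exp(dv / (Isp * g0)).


Ve = 317 * 9.81 = 3109.77 m/s
MR = exp(4752 / 3109.77) = 4.609

4.609


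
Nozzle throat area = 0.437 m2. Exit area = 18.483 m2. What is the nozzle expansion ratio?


AR = 18.483 / 0.437 = 42.3

42.3


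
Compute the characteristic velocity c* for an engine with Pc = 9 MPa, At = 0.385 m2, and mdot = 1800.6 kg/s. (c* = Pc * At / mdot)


c* = 9e6 * 0.385 / 1800.6 = 1924 m/s

1924 m/s


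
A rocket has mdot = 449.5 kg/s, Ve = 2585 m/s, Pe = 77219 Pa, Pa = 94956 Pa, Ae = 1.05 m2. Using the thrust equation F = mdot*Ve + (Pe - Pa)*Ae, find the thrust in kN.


F = 449.5 * 2585 + (77219 - 94956) * 1.05 = 1.1433e+06 N = 1143.3 kN

1143.3 kN


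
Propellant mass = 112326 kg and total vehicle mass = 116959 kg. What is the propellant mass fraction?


PMF = 112326 / 116959 = 0.96

0.96


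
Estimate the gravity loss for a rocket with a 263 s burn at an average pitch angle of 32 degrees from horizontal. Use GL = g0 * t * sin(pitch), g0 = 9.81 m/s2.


GL = 9.81 * 263 * sin(32 deg) = 1367 m/s

1367 m/s


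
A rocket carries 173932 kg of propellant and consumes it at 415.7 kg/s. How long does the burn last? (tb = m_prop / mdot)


tb = 173932 / 415.7 = 418.4 s

418.4 s


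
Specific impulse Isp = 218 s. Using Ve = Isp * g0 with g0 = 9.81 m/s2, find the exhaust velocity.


Ve = Isp * g0 = 218 * 9.81 = 2138.6 m/s

2138.6 m/s


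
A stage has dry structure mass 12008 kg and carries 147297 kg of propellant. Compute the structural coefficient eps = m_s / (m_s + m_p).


eps = 12008 / (12008 + 147297) = 0.0754

0.0754


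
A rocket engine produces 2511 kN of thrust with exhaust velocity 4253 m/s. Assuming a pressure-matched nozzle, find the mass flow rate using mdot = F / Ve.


mdot = F / Ve = 2511000 / 4253 = 590.4 kg/s

590.4 kg/s


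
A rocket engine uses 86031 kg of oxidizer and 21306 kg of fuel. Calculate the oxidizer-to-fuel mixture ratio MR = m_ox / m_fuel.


MR = 86031 / 21306 = 4.04

4.04


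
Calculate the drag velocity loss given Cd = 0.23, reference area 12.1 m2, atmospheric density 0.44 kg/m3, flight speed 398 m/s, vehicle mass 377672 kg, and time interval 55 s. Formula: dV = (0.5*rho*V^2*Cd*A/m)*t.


D = 0.5 * 0.44 * 398^2 * 0.23 * 12.1 = 96984.43 N
a = 96984.43 / 377672 = 0.2568 m/s2
dV = 0.2568 * 55 = 14.1 m/s

14.1 m/s


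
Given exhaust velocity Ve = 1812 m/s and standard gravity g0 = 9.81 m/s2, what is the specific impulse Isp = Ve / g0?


Isp = Ve / g0 = 1812 / 9.81 = 184.7 s

184.7 s


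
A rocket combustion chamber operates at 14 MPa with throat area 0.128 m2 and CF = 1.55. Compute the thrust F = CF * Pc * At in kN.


F = 1.55 * 14e6 * 0.128 = 2.7776e+06 N = 2777.6 kN

2777.6 kN


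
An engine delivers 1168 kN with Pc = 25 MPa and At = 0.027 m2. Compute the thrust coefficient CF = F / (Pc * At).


CF = 1168000 / (25e6 * 0.027) = 1.73

1.73


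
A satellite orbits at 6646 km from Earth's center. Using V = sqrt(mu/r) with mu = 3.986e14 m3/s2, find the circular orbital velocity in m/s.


V = sqrt(3.986e14 / 6646000) = 7744 m/s

7744 m/s


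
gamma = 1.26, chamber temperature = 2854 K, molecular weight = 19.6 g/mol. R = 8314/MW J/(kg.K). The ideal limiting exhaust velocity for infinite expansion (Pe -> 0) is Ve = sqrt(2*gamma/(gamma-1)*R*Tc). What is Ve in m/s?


R = 8314 / 19.6 = 424.18 J/(kg.K)
Ve = sqrt(2 * 1.26 / (1.26 - 1) * 424.18 * 2854) = 3425 m/s

3425 m/s


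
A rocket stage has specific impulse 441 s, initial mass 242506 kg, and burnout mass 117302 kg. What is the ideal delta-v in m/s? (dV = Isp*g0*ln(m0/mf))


Ve = 441 * 9.81 = 4326.21 m/s
dV = 4326.21 * ln(242506/117302) = 3142 m/s

3142 m/s


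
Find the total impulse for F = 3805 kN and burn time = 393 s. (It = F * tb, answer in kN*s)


It = 3805 * 393 = 1495365 kN*s

1495365 kN*s


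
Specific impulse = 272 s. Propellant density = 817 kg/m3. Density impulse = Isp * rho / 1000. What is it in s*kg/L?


rho*Isp = 272 * 817 / 1000 = 222 s*kg/L

222 s*kg/L


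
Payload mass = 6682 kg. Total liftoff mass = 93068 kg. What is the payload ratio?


PR = 6682 / 93068 = 0.0718

0.0718


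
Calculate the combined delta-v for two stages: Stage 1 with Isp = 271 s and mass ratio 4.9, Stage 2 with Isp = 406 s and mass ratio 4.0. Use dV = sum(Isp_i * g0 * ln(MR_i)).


dV1 = 271 * 9.81 * ln(4.9) = 4225.0 m/s
dV2 = 406 * 9.81 * ln(4.0) = 5521.4 m/s
Total dV = 4225.0 + 5521.4 = 9746.4 m/s ~ 9746 m/s

9746 m/s


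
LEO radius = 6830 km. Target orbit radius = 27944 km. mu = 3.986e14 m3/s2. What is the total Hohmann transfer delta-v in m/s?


V1 = sqrt(mu/r1) = 7639.38 m/s
dV1 = V1*(sqrt(2*r2/(r1+r2)) - 1) = 2045.41 m/s
V2 = sqrt(mu/r2) = 3776.8 m/s
dV2 = V2*(1 - sqrt(2*r1/(r1+r2))) = 1409.67 m/s
Total dV = 3455 m/s

3455 m/s


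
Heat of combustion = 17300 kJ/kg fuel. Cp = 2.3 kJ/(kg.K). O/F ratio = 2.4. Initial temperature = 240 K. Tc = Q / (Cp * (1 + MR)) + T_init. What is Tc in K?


Tc = 17300 / (2.3 * (1 + 2.4)) + 240 = 2452 K

2452 K


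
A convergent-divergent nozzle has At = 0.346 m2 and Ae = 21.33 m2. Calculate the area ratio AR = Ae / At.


AR = 21.33 / 0.346 = 61.6

61.6


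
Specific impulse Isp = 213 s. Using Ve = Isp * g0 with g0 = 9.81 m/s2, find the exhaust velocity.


Ve = Isp * g0 = 213 * 9.81 = 2089.5 m/s

2089.5 m/s


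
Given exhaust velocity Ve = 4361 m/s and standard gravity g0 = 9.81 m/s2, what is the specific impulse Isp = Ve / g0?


Isp = Ve / g0 = 4361 / 9.81 = 444.5 s

444.5 s


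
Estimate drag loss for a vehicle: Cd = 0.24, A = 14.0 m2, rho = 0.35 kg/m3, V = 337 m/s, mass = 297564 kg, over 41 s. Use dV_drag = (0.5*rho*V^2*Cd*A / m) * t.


D = 0.5 * 0.35 * 337^2 * 0.24 * 14.0 = 66778.57 N
a = 66778.57 / 297564 = 0.2244 m/s2
dV = 0.2244 * 41 = 9.2 m/s

9.2 m/s


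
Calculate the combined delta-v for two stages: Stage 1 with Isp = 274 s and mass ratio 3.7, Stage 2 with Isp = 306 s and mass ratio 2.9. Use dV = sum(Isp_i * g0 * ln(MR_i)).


dV1 = 274 * 9.81 * ln(3.7) = 3516.7 m/s
dV2 = 306 * 9.81 * ln(2.9) = 3196.1 m/s
Total dV = 3516.7 + 3196.1 = 6712.8 m/s ~ 6713 m/s

6713 m/s


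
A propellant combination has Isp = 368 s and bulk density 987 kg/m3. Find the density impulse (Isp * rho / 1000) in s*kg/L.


rho*Isp = 368 * 987 / 1000 = 363 s*kg/L

363 s*kg/L


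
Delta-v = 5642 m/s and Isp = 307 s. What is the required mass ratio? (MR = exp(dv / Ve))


Ve = 307 * 9.81 = 3011.67 m/s
MR = exp(5642 / 3011.67) = 6.51

6.51


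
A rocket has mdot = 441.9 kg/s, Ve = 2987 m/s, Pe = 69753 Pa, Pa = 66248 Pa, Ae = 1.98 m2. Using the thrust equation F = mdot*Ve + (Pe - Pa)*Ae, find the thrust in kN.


F = 441.9 * 2987 + (69753 - 66248) * 1.98 = 1.3269e+06 N = 1326.9 kN

1326.9 kN


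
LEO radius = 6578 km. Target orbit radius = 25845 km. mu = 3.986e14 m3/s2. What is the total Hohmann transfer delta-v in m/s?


V1 = sqrt(mu/r1) = 7784.34 m/s
dV1 = V1*(sqrt(2*r2/(r1+r2)) - 1) = 2044.41 m/s
V2 = sqrt(mu/r2) = 3927.18 m/s
dV2 = V2*(1 - sqrt(2*r1/(r1+r2))) = 1425.59 m/s
Total dV = 3470 m/s

3470 m/s


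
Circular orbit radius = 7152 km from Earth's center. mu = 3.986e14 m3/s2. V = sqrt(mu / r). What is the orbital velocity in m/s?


V = sqrt(3.986e14 / 7152000) = 7465 m/s

7465 m/s


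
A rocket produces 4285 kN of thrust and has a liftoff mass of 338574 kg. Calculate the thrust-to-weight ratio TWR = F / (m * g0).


TWR = 4285000 / (338574 * 9.81) = 1.29

1.29


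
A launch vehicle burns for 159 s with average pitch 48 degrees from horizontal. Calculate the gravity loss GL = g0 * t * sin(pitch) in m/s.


GL = 9.81 * 159 * sin(48 deg) = 1159 m/s

1159 m/s


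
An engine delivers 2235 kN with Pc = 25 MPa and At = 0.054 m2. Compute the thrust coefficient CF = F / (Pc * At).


CF = 2235000 / (25e6 * 0.054) = 1.66

1.66


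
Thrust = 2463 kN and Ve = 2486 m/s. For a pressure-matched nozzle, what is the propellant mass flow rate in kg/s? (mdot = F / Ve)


mdot = F / Ve = 2463000 / 2486 = 990.7 kg/s

990.7 kg/s


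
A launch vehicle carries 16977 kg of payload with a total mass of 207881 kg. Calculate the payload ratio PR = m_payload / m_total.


PR = 16977 / 207881 = 0.0817

0.0817


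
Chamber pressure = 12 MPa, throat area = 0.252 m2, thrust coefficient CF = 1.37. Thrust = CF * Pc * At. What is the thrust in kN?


F = 1.37 * 12e6 * 0.252 = 4.1429e+06 N = 4142.9 kN

4142.9 kN


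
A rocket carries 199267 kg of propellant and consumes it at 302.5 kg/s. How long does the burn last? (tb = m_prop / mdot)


tb = 199267 / 302.5 = 658.7 s

658.7 s


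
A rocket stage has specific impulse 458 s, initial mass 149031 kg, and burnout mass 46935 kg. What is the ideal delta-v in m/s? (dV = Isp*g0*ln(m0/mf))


Ve = 458 * 9.81 = 4492.98 m/s
dV = 4492.98 * ln(149031/46935) = 5191 m/s

5191 m/s


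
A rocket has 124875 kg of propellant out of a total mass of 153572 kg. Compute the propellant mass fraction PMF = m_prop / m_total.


PMF = 124875 / 153572 = 0.813

0.813


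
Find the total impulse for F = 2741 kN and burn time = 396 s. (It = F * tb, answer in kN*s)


It = 2741 * 396 = 1085436 kN*s

1085436 kN*s


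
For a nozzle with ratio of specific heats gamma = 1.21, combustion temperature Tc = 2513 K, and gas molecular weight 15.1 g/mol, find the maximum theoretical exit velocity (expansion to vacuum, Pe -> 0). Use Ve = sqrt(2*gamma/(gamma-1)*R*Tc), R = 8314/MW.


R = 8314 / 15.1 = 550.6 J/(kg.K)
Ve = sqrt(2 * 1.21 / (1.21 - 1) * 550.6 * 2513) = 3993 m/s

3993 m/s


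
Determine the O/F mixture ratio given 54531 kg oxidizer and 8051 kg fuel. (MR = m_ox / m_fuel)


MR = 54531 / 8051 = 6.77

6.77


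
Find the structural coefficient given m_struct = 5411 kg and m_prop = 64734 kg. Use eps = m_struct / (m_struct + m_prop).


eps = 5411 / (5411 + 64734) = 0.0771

0.0771


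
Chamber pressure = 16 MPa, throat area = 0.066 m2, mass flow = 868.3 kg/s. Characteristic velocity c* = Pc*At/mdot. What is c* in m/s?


c* = 16e6 * 0.066 / 868.3 = 1216 m/s

1216 m/s


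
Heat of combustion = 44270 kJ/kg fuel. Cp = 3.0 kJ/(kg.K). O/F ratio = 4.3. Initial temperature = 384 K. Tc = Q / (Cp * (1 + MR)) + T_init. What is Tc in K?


Tc = 44270 / (3.0 * (1 + 4.3)) + 384 = 3168 K

3168 K


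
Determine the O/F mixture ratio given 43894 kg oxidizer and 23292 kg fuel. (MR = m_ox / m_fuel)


MR = 43894 / 23292 = 1.88

1.88


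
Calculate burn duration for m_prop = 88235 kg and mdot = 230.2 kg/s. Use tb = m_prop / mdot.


tb = 88235 / 230.2 = 383.3 s

383.3 s


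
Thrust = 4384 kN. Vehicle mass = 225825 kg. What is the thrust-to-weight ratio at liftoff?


TWR = 4384000 / (225825 * 9.81) = 1.98

1.98


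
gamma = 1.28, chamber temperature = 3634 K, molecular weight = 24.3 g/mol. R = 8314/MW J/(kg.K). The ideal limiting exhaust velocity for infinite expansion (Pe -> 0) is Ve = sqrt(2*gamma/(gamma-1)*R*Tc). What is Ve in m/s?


R = 8314 / 24.3 = 342.14 J/(kg.K)
Ve = sqrt(2 * 1.28 / (1.28 - 1) * 342.14 * 3634) = 3372 m/s

3372 m/s


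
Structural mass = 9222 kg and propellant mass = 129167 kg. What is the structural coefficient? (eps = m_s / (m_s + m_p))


eps = 9222 / (9222 + 129167) = 0.0666

0.0666


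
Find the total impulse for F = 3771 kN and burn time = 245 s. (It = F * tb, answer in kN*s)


It = 3771 * 245 = 923895 kN*s

923895 kN*s


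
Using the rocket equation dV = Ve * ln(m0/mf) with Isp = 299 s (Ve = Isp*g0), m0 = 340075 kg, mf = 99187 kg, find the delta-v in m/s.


Ve = 299 * 9.81 = 2933.19 m/s
dV = 2933.19 * ln(340075/99187) = 3614 m/s

3614 m/s


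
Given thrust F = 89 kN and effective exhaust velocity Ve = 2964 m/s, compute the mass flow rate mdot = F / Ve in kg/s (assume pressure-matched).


mdot = F / Ve = 89000 / 2964 = 30.0 kg/s

30.0 kg/s


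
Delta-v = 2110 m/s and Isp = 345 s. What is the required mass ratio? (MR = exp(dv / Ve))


Ve = 345 * 9.81 = 3384.45 m/s
MR = exp(2110 / 3384.45) = 1.865

1.865


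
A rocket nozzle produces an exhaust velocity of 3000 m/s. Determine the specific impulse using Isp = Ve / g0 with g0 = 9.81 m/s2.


Isp = Ve / g0 = 3000 / 9.81 = 305.8 s

305.8 s


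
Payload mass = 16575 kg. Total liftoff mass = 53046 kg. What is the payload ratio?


PR = 16575 / 53046 = 0.3125

0.3125


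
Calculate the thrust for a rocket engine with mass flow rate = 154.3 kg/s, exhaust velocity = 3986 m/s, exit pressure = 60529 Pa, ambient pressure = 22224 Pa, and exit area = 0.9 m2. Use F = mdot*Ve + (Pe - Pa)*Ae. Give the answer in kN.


F = 154.3 * 3986 + (60529 - 22224) * 0.9 = 649514.0 N = 649.5 kN

649.5 kN


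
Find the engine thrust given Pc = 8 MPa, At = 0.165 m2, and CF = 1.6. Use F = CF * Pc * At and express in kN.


F = 1.6 * 8e6 * 0.165 = 2.1120e+06 N = 2112.0 kN

2112.0 kN


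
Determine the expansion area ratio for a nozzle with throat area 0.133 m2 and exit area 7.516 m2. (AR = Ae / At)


AR = 7.516 / 0.133 = 56.5

56.5


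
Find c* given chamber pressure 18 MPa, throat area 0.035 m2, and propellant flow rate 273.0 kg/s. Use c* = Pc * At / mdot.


c* = 18e6 * 0.035 / 273.0 = 2308 m/s

2308 m/s


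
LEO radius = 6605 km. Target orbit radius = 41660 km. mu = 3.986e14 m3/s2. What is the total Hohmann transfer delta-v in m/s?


V1 = sqrt(mu/r1) = 7768.41 m/s
dV1 = V1*(sqrt(2*r2/(r1+r2)) - 1) = 2438.41 m/s
V2 = sqrt(mu/r2) = 3093.21 m/s
dV2 = V2*(1 - sqrt(2*r1/(r1+r2))) = 1474.96 m/s
Total dV = 3913 m/s

3913 m/s


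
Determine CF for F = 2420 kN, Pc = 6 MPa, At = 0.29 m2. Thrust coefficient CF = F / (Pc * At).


CF = 2420000 / (6e6 * 0.29) = 1.39

1.39


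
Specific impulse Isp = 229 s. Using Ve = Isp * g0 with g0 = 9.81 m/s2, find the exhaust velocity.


Ve = Isp * g0 = 229 * 9.81 = 2246.5 m/s

2246.5 m/s


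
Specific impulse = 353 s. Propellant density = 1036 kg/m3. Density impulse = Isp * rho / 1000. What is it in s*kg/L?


rho*Isp = 353 * 1036 / 1000 = 366 s*kg/L

366 s*kg/L


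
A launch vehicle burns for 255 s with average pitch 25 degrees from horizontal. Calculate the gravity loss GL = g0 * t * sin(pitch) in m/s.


GL = 9.81 * 255 * sin(25 deg) = 1057 m/s

1057 m/s


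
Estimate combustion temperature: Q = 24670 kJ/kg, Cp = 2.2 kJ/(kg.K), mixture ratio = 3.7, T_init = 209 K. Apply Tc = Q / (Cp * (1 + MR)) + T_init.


Tc = 24670 / (2.2 * (1 + 3.7)) + 209 = 2595 K

2595 K


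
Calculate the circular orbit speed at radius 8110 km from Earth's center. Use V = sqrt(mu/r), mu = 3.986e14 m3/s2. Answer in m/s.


V = sqrt(3.986e14 / 8110000) = 7011 m/s

7011 m/s


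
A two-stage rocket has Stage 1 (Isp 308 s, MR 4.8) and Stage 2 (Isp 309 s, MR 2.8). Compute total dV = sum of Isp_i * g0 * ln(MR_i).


dV1 = 308 * 9.81 * ln(4.8) = 4739.5 m/s
dV2 = 309 * 9.81 * ln(2.8) = 3121.1 m/s
Total dV = 4739.5 + 3121.1 = 7860.6 m/s ~ 7861 m/s

7861 m/s


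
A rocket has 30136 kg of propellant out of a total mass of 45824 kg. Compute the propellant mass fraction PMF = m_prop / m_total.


PMF = 30136 / 45824 = 0.658

0.658


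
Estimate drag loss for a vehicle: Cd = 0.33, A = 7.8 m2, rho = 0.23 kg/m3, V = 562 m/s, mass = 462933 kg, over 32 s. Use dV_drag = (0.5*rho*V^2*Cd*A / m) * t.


D = 0.5 * 0.23 * 562^2 * 0.33 * 7.8 = 93492.98 N
a = 93492.98 / 462933 = 0.202 m/s2
dV = 0.202 * 32 = 6.5 m/s

6.5 m/s


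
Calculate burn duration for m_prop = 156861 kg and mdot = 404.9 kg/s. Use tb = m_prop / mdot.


tb = 156861 / 404.9 = 387.4 s

387.4 s


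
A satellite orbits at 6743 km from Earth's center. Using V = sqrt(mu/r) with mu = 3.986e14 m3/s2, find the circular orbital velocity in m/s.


V = sqrt(3.986e14 / 6743000) = 7689 m/s

7689 m/s


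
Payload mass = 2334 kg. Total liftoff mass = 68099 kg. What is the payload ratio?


PR = 2334 / 68099 = 0.0343

0.0343


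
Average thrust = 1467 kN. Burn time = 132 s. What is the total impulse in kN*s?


It = 1467 * 132 = 193644 kN*s

193644 kN*s


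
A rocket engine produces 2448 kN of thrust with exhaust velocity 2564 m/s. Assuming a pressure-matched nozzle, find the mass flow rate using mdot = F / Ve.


mdot = F / Ve = 2448000 / 2564 = 954.8 kg/s

954.8 kg/s


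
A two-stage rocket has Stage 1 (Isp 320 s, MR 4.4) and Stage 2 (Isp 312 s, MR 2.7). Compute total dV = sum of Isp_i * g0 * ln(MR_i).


dV1 = 320 * 9.81 * ln(4.4) = 4651.1 m/s
dV2 = 312 * 9.81 * ln(2.7) = 3040.1 m/s
Total dV = 4651.1 + 3040.1 = 7691.2 m/s ~ 7691 m/s

7691 m/s


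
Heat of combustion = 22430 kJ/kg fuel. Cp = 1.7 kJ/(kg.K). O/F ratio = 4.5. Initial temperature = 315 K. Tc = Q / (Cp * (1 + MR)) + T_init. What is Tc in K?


Tc = 22430 / (1.7 * (1 + 4.5)) + 315 = 2714 K

2714 K


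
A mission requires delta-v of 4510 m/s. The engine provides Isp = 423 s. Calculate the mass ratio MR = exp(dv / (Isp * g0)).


Ve = 423 * 9.81 = 4149.63 m/s
MR = exp(4510 / 4149.63) = 2.965

2.965


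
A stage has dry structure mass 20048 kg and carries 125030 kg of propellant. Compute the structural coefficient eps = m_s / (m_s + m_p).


eps = 20048 / (20048 + 125030) = 0.1382

0.1382


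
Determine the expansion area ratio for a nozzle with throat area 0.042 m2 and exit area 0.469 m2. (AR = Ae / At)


AR = 0.469 / 0.042 = 11.2

11.2


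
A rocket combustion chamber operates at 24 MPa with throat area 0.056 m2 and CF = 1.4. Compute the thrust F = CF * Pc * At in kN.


F = 1.4 * 24e6 * 0.056 = 1.8816e+06 N = 1881.6 kN

1881.6 kN


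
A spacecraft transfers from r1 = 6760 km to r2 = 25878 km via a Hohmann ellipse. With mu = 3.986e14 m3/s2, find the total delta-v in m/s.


V1 = sqrt(mu/r1) = 7678.83 m/s
dV1 = V1*(sqrt(2*r2/(r1+r2)) - 1) = 1990.89 m/s
V2 = sqrt(mu/r2) = 3924.67 m/s
dV2 = V2*(1 - sqrt(2*r1/(r1+r2))) = 1398.69 m/s
Total dV = 3390 m/s

3390 m/s


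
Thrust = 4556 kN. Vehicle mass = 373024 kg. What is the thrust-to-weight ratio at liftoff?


TWR = 4556000 / (373024 * 9.81) = 1.25

1.25


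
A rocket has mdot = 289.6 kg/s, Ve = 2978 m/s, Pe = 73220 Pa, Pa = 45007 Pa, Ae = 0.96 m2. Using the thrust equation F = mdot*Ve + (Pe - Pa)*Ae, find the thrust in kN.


F = 289.6 * 2978 + (73220 - 45007) * 0.96 = 889513.0 N = 889.5 kN

889.5 kN


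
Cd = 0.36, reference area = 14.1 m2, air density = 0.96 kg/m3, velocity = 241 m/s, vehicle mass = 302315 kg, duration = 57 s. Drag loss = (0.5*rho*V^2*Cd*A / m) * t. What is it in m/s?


D = 0.5 * 0.96 * 241^2 * 0.36 * 14.1 = 141513.19 N
a = 141513.19 / 302315 = 0.4681 m/s2
dV = 0.4681 * 57 = 26.7 m/s

26.7 m/s


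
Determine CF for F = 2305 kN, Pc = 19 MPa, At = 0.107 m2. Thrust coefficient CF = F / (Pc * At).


CF = 2305000 / (19e6 * 0.107) = 1.13

1.13


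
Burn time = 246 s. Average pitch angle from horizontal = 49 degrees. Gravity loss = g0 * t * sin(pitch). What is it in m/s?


GL = 9.81 * 246 * sin(49 deg) = 1821 m/s

1821 m/s


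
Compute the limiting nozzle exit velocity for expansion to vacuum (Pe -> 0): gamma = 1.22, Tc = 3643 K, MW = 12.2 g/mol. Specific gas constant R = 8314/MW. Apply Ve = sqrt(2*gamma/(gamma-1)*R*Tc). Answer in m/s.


R = 8314 / 12.2 = 681.48 J/(kg.K)
Ve = sqrt(2 * 1.22 / (1.22 - 1) * 681.48 * 3643) = 5247 m/s

5247 m/s


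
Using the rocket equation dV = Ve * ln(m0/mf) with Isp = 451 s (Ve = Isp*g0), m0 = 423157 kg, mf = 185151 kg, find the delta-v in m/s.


Ve = 451 * 9.81 = 4424.31 m/s
dV = 4424.31 * ln(423157/185151) = 3657 m/s

3657 m/s


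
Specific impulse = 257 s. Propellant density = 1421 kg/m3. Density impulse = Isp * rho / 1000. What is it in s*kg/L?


rho*Isp = 257 * 1421 / 1000 = 365 s*kg/L

365 s*kg/L


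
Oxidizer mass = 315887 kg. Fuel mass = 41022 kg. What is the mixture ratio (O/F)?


MR = 315887 / 41022 = 7.7

7.7


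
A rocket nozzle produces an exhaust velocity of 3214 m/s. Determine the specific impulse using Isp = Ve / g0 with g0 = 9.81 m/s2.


Isp = Ve / g0 = 3214 / 9.81 = 327.6 s

327.6 s


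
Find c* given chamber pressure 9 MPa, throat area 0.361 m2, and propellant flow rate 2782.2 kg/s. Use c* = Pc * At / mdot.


c* = 9e6 * 0.361 / 2782.2 = 1168 m/s

1168 m/s


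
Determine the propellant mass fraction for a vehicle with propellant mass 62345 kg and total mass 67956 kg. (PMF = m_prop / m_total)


PMF = 62345 / 67956 = 0.917

0.917


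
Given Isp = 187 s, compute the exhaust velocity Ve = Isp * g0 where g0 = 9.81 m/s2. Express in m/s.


Ve = Isp * g0 = 187 * 9.81 = 1834.5 m/s

1834.5 m/s


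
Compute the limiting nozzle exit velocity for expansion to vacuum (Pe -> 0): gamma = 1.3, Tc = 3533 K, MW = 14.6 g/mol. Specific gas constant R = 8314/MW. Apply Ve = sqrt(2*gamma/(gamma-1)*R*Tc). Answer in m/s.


R = 8314 / 14.6 = 569.45 J/(kg.K)
Ve = sqrt(2 * 1.3 / (1.3 - 1) * 569.45 * 3533) = 4176 m/s

4176 m/s


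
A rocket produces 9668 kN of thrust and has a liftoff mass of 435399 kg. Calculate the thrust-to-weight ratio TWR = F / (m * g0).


TWR = 9668000 / (435399 * 9.81) = 2.26

2.26


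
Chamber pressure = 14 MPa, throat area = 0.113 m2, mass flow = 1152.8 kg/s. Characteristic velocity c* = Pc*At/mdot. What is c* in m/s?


c* = 14e6 * 0.113 / 1152.8 = 1372 m/s

1372 m/s


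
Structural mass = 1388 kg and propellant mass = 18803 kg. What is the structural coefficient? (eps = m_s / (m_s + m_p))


eps = 1388 / (1388 + 18803) = 0.0687

0.0687


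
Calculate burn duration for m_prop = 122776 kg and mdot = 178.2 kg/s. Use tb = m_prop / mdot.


tb = 122776 / 178.2 = 689.0 s

689.0 s


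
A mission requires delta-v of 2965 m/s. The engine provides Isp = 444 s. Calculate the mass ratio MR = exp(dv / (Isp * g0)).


Ve = 444 * 9.81 = 4355.64 m/s
MR = exp(2965 / 4355.64) = 1.975

1.975


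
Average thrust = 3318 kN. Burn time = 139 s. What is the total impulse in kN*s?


It = 3318 * 139 = 461202 kN*s

461202 kN*s


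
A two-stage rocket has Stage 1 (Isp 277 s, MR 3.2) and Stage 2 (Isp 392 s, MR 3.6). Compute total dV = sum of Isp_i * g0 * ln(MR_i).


dV1 = 277 * 9.81 * ln(3.2) = 3160.7 m/s
dV2 = 392 * 9.81 * ln(3.6) = 4925.9 m/s
Total dV = 3160.7 + 4925.9 = 8086.6 m/s ~ 8087 m/s

8087 m/s


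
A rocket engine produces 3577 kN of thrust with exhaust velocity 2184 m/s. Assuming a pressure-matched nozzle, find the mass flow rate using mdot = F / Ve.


mdot = F / Ve = 3577000 / 2184 = 1637.8 kg/s

1637.8 kg/s


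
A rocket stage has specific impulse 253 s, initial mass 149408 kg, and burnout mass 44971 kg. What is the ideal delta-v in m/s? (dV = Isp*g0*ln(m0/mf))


Ve = 253 * 9.81 = 2481.93 m/s
dV = 2481.93 * ln(149408/44971) = 2980 m/s

2980 m/s


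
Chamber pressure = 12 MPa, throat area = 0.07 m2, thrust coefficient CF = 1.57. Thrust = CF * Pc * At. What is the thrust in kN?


F = 1.57 * 12e6 * 0.07 = 1.3188e+06 N = 1318.8 kN

1318.8 kN


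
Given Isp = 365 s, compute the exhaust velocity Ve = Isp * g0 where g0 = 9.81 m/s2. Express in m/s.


Ve = Isp * g0 = 365 * 9.81 = 3580.7 m/s

3580.7 m/s


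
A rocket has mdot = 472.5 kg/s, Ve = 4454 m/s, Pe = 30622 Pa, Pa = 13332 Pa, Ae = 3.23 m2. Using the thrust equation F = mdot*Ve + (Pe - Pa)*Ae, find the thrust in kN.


F = 472.5 * 4454 + (30622 - 13332) * 3.23 = 2.1604e+06 N = 2160.4 kN

2160.4 kN


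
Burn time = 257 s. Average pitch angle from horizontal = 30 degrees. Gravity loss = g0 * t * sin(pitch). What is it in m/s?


GL = 9.81 * 257 * sin(30 deg) = 1261 m/s

1261 m/s


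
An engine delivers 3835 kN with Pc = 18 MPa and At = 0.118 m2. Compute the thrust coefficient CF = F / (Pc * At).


CF = 3835000 / (18e6 * 0.118) = 1.81

1.81


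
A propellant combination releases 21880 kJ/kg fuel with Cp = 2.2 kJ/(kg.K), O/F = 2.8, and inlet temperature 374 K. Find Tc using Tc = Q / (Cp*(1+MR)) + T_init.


Tc = 21880 / (2.2 * (1 + 2.8)) + 374 = 2991 K

2991 K


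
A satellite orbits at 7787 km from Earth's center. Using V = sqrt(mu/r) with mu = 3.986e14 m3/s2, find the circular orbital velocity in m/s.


V = sqrt(3.986e14 / 7787000) = 7155 m/s

7155 m/s


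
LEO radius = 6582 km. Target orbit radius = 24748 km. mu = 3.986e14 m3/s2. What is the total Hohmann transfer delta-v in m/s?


V1 = sqrt(mu/r1) = 7781.97 m/s
dV1 = V1*(sqrt(2*r2/(r1+r2)) - 1) = 1999.28 m/s
V2 = sqrt(mu/r2) = 4013.27 m/s
dV2 = V2*(1 - sqrt(2*r1/(r1+r2))) = 1411.84 m/s
Total dV = 3411 m/s

3411 m/s


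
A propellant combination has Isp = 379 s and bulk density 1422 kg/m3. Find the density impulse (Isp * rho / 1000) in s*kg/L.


rho*Isp = 379 * 1422 / 1000 = 539 s*kg/L

539 s*kg/L


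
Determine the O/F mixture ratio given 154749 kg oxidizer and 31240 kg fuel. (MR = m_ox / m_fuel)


MR = 154749 / 31240 = 4.95

4.95


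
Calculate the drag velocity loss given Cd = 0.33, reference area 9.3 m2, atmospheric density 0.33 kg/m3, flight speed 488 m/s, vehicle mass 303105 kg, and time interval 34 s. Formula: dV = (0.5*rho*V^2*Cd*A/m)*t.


D = 0.5 * 0.33 * 488^2 * 0.33 * 9.3 = 120592.55 N
a = 120592.55 / 303105 = 0.3979 m/s2
dV = 0.3979 * 34 = 13.5 m/s

13.5 m/s


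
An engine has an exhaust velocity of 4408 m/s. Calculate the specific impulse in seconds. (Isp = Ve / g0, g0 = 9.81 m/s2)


Isp = Ve / g0 = 4408 / 9.81 = 449.3 s

449.3 s


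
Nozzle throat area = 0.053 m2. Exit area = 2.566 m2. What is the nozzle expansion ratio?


AR = 2.566 / 0.053 = 48.4

48.4


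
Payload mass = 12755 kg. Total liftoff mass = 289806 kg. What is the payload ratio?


PR = 12755 / 289806 = 0.044

0.044


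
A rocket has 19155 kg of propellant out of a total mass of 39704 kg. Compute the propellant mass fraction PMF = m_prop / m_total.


PMF = 19155 / 39704 = 0.482

0.482


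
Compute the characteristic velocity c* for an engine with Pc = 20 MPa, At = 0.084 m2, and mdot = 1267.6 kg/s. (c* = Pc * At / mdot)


c* = 20e6 * 0.084 / 1267.6 = 1325 m/s

1325 m/s


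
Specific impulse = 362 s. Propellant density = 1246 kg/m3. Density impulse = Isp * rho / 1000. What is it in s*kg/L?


rho*Isp = 362 * 1246 / 1000 = 451 s*kg/L

451 s*kg/L


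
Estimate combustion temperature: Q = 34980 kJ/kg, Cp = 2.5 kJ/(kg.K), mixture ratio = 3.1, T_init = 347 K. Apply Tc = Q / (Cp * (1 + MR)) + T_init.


Tc = 34980 / (2.5 * (1 + 3.1)) + 347 = 3760 K

3760 K


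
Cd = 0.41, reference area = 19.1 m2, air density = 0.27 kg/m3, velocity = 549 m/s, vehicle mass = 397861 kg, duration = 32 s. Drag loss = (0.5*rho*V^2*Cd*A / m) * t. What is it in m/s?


D = 0.5 * 0.27 * 549^2 * 0.41 * 19.1 = 318636.62 N
a = 318636.62 / 397861 = 0.8009 m/s2
dV = 0.8009 * 32 = 25.6 m/s

25.6 m/s


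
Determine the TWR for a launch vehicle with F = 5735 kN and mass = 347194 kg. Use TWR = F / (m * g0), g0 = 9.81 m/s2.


TWR = 5735000 / (347194 * 9.81) = 1.68

1.68


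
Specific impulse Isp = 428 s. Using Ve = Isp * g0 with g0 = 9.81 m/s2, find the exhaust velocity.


Ve = Isp * g0 = 428 * 9.81 = 4198.7 m/s

4198.7 m/s


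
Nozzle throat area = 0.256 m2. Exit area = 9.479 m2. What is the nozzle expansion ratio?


AR = 9.479 / 0.256 = 37.0

37.0


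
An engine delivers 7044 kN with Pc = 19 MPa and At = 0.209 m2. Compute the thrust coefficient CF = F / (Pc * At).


CF = 7044000 / (19e6 * 0.209) = 1.77

1.77


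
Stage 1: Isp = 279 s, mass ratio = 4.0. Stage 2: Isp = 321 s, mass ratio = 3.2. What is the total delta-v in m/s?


dV1 = 279 * 9.81 * ln(4.0) = 3794.3 m/s
dV2 = 321 * 9.81 * ln(3.2) = 3662.8 m/s
Total dV = 3794.3 + 3662.8 = 7457.1 m/s ~ 7457 m/s

7457 m/s


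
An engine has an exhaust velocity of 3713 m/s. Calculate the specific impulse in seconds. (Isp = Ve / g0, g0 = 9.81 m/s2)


Isp = Ve / g0 = 3713 / 9.81 = 378.5 s

378.5 s


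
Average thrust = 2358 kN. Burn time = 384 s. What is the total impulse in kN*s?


It = 2358 * 384 = 905472 kN*s

905472 kN*s


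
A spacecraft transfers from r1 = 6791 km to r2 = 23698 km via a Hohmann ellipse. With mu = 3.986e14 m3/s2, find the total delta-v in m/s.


V1 = sqrt(mu/r1) = 7661.29 m/s
dV1 = V1*(sqrt(2*r2/(r1+r2)) - 1) = 1890.86 m/s
V2 = sqrt(mu/r2) = 4101.22 m/s
dV2 = V2*(1 - sqrt(2*r1/(r1+r2))) = 1363.91 m/s
Total dV = 3255 m/s

3255 m/s
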